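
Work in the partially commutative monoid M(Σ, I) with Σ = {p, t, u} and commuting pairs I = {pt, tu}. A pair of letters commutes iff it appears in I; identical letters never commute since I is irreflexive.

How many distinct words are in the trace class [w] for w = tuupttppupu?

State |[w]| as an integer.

165

drop 0:t onto floor
drop 1:u onto floor
drop 2:u onto {1:u}
drop 3:p onto {2:u}
drop 4:t onto {0:t}
drop 5:t onto {4:t}
drop 6:p onto {3:p}
drop 7:p onto {6:p}
drop 8:u onto {7:p}
drop 9:p onto {8:u}
drop 10:u onto {9:p}
ground layer = {0:t, 1:u}
drop-orders for the pieces not yet dropped (sum over which currently-grounded one goes next):
  1 to go: {5} 1  {10} 1
  2 to go: {4,5} 1  {5,10} 2  {9,10} 1
  3 to go: {0,4,5} 1  {4,5,10} 3  {5,9,10} 3  {8,9,10} 1
  4 to go: {0,4,5,10} 4  {4,5,9,10} 6  {5,8,9,10} 4  {7,8,9,10} 1
  5 to go: {0,4,5,9,10} 10  {4,5,8,9,10} 10  {5,7,8,9,10} 5  {6,7,8,9,10} 1
  6 to go: {0,4,5,8,9,10} 20  {3,6,7,8,9,10} 1  {4,5,7,8,9,10} 15  {5,6,7,8,9,10} 6
  7 to go: {0,4,5,7,8,9,10} 35  {2,3,6,7,8,9,10} 1  {3,5,6,7,8,9,10} 7  {4,5,6,7,8,9,10} 21
  8 to go: {0,4,5,6,7,8,9,10} 56  {1,2,3,6,7,8,9,10} 1  {2,3,5,6,7,8,9,10} 8  {3,4,5,6,7,8,9,10} 28
  9 to go: {0,3,4,5,6,7,8,9,10} 84  {1,2,3,5,6,7,8,9,10} 9  {2,3,4,5,6,7,8,9,10} 36
  if 0:t drops first: 45 orders
  if 1:u drops first: 120 orders
heap linearizations: 165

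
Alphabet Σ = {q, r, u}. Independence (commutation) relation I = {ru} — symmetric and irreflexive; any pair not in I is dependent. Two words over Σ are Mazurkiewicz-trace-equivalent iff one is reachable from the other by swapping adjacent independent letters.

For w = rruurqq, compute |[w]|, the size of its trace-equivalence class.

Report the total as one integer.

10

#0=r has no predecessor
#1=r depends on [0:r]
#2=u has no predecessor
#3=u depends on [2:u]
#4=r depends on [1:r]
#5=q depends on [3:u, 4:r]
#6=q depends on [5:q]
sources: [0:r, 2:u]
N(rest) = Σ N(rest − s) over sources s of rest; N(one piece) = 1:
  size 1 → [6]=1
  size 2 → [5,6]=1
  size 3 → [3,5,6]=1  [4,5,6]=1
  size 4 → [1,4,5,6]=1  [2,3,5,6]=1  [3,4,5,6]=2
  size 5 → [0,1,4,5,6]=1  [1,3,4,5,6]=3  [2,3,4,5,6]=3
  first=0(r) contributes 6
  first=2(u) contributes 4
|[w]| = 10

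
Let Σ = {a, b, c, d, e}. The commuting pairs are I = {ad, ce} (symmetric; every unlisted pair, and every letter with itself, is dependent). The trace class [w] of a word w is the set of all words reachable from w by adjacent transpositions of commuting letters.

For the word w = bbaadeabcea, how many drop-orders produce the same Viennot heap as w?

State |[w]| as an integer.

piece 0:b — minimal
piece 1:b rests on {0:b}
piece 2:a rests on {1:b}
piece 3:a rests on {2:a}
piece 4:d rests on {1:b}
piece 5:e rests on {3:a, 4:d}
piece 6:a rests on {5:e}
piece 7:b rests on {6:a}
piece 8:c rests on {7:b}
piece 9:e rests on {7:b}
piece 10:a rests on {8:c, 9:e}
minimal pieces: {0:b}
ways to finish when only these pieces remain (= sum over removing one remaining piece with nothing left below it):
  1 left: {10}→1
  2 left: {8,10}→1  {9,10}→1
  3 left: {8,9,10}→2
  4 left: {7,8,9,10}→2
  5 left: {6,7,8,9,10}→2
  6 left: {5,6,7,8,9,10}→2
  7 left: {3,5,6,7,8,9,10}→2  {4,5,6,7,8,9,10}→2
  8 left: {2,3,5,6,7,8,9,10}→2  {3,4,5,6,7,8,9,10}→4
  9 left: {2,3,4,5,6,7,8,9,10}→6
  placing 0:b first → 6 extensions

6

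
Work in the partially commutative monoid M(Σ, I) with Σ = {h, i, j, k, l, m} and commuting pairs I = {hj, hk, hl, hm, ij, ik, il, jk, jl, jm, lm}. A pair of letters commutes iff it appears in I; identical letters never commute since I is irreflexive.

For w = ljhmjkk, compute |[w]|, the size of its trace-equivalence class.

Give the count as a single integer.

210

drop 0:l onto floor
drop 1:j onto floor
drop 2:h onto floor
drop 3:m onto floor
drop 4:j onto {1:j}
drop 5:k onto {0:l, 3:m}
drop 6:k onto {5:k}
ground layer = {0:l, 1:j, 2:h, 3:m}
drop-orders for the pieces not yet dropped (sum over which currently-grounded one goes next):
  1 to go: {2} 1  {4} 1  {6} 1
  2 to go: {1,4} 1  {2,4} 2  {2,6} 2  {4,6} 2  {5,6} 1
  3 to go: {0,5,6} 1  {1,2,4} 3  {1,4,6} 3  {2,4,6} 6  {2,5,6} 3  {3,5,6} 1  {4,5,6} 3
  4 to go: {0,2,5,6} 4  {0,3,5,6} 2  {0,4,5,6} 4  {1,2,4,6} 12  {1,4,5,6} 6  {2,3,5,6} 4  {2,4,5,6} 12  {3,4,5,6} 4
  5 to go: {0,1,4,5,6} 10  {0,2,3,5,6} 10  {0,2,4,5,6} 20  {0,3,4,5,6} 10  {1,2,4,5,6} 30  {1,3,4,5,6} 10  {2,3,4,5,6} 20
  if 0:l drops first: 60 orders
  if 1:j drops first: 60 orders
  if 2:h drops first: 30 orders
  if 3:m drops first: 60 orders
heap linearizations: 210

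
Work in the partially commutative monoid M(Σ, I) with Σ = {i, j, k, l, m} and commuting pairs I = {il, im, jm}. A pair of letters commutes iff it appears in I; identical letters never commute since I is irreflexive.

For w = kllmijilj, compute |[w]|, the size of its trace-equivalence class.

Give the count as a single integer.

17

#0=k has no predecessor
#1=l depends on [0:k]
#2=l depends on [1:l]
#3=m depends on [2:l]
#4=i depends on [0:k]
#5=j depends on [2:l, 4:i]
#6=i depends on [5:j]
#7=l depends on [3:m, 5:j]
#8=j depends on [6:i, 7:l]
sources: [0:k]
N(rest) = Σ N(rest − s) over sources s of rest; N(one piece) = 1:
  size 1 → [8]=1
  size 2 → [6,8]=1  [7,8]=1
  size 3 → [3,7,8]=1  [6,7,8]=2
  size 4 → [3,6,7,8]=3  [5,6,7,8]=2
  size 5 → [3,5,6,7,8]=5  [4,5,6,7,8]=2
  size 6 → [2,3,5,6,7,8]=5  [3,4,5,6,7,8]=7
  size 7 → [1,2,3,5,6,7,8]=5  [2,3,4,5,6,7,8]=12
  first=0(k) contributes 17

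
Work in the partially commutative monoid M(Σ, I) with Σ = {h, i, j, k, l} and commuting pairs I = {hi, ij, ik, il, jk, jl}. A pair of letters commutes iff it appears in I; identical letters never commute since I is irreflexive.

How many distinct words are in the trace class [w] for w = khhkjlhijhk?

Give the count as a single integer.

33

#0=k has no predecessor
#1=h depends on [0:k]
#2=h depends on [1:h]
#3=k depends on [2:h]
#4=j depends on [2:h]
#5=l depends on [3:k]
#6=h depends on [4:j, 5:l]
#7=i has no predecessor
#8=j depends on [6:h]
#9=h depends on [8:j]
#10=k depends on [9:h]
sources: [0:k, 7:i]
N(rest) = Σ N(rest − s) over sources s of rest; N(one piece) = 1:
  size 1 → [7]=1  [10]=1
  size 2 → [7,10]=2  [9,10]=1
  size 3 → [7,9,10]=3  [8,9,10]=1
  size 4 → [6,8,9,10]=1  [7,8,9,10]=4
  size 5 → [4,6,8,9,10]=1  [5,6,8,9,10]=1  [6,7,8,9,10]=5
  size 6 → [3,5,6,8,9,10]=1  [4,5,6,8,9,10]=2  [4,6,7,8,9,10]=6  [5,6,7,8,9,10]=6
  size 7 → [3,4,5,6,8,9,10]=3  [3,5,6,7,8,9,10]=7  [4,5,6,7,8,9,10]=14
  size 8 → [2,3,4,5,6,8,9,10]=3  [3,4,5,6,7,8,9,10]=24
  size 9 → [1,2,3,4,5,6,8,9,10]=3  [2,3,4,5,6,7,8,9,10]=27
  first=0(k) contributes 30
  first=7(i) contributes 3
|[w]| = 33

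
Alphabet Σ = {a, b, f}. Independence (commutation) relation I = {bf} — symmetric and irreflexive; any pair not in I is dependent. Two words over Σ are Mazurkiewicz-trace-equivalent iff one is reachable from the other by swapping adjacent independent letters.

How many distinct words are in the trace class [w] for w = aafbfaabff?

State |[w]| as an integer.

9

0(a) covers ∅
1(a) covers 0:a
2(f) covers 1:a
3(b) covers 1:a
4(f) covers 2:f
5(a) covers 3:b, 4:f
6(a) covers 5:a
7(b) covers 6:a
8(f) covers 6:a
9(f) covers 8:f
floor of heap: 0:a
completions by unplaced set U, small U first (add the entries for U minus each lowest piece of U):
  |U|=1: {7}:1  {9}:1
  |U|=2: {7,9}:2  {8,9}:1
  |U|=3: {7,8,9}:3
  |U|=4: {6,7,8,9}:3
  |U|=5: {5,6,7,8,9}:3
  |U|=6: {3,5,6,7,8,9}:3  {4,5,6,7,8,9}:3
  |U|=7: {2,4,5,6,7,8,9}:3  {3,4,5,6,7,8,9}:6
  |U|=8: {2,3,4,5,6,7,8,9}:9
  start at 0(a): 9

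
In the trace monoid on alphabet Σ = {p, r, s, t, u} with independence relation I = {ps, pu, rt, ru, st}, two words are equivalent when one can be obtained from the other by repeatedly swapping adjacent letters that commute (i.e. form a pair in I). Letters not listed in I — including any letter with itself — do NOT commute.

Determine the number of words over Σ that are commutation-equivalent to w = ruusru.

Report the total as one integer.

piece 0:r — minimal
piece 1:u — minimal
piece 2:u rests on {1:u}
piece 3:s rests on {0:r, 2:u}
piece 4:r rests on {3:s}
piece 5:u rests on {3:s}
minimal pieces: {0:r, 1:u}
ways to finish when only these pieces remain (= sum over removing one remaining piece with nothing left below it):
  1 left: {4}→1  {5}→1
  2 left: {4,5}→2
  3 left: {3,4,5}→2
  4 left: {0,3,4,5}→2  {2,3,4,5}→2
  placing 0:r first → 2 extensions
  placing 1:u first → 4 extensions
total linear extensions = 6

6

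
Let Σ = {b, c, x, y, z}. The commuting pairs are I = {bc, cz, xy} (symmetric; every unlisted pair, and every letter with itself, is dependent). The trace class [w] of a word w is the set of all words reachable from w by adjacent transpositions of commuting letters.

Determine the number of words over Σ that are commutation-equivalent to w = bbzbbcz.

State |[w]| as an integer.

#0=b has no predecessor
#1=b depends on [0:b]
#2=z depends on [1:b]
#3=b depends on [2:z]
#4=b depends on [3:b]
#5=c has no predecessor
#6=z depends on [4:b]
sources: [0:b, 5:c]
N(rest) = Σ N(rest − s) over sources s of rest; N(one piece) = 1:
  size 1 → [5]=1  [6]=1
  size 2 → [4,6]=1  [5,6]=2
  size 3 → [3,4,6]=1  [4,5,6]=3
  size 4 → [2,3,4,6]=1  [3,4,5,6]=4
  size 5 → [1,2,3,4,6]=1  [2,3,4,5,6]=5
  first=0(b) contributes 6
  first=5(c) contributes 1
|[w]| = 7

7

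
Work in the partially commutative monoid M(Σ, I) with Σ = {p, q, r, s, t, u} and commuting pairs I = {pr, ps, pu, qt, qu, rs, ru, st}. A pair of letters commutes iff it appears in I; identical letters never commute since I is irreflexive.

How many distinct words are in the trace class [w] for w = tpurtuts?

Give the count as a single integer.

12

#0=t has no predecessor
#1=p depends on [0:t]
#2=u depends on [0:t]
#3=r depends on [0:t]
#4=t depends on [1:p, 2:u, 3:r]
#5=u depends on [4:t]
#6=t depends on [5:u]
#7=s depends on [5:u]
sources: [0:t]
N(rest) = Σ N(rest − s) over sources s of rest; N(one piece) = 1:
  size 1 → [6]=1  [7]=1
  size 2 → [6,7]=2
  size 3 → [5,6,7]=2
  size 4 → [4,5,6,7]=2
  size 5 → [1,4,5,6,7]=2  [2,4,5,6,7]=2  [3,4,5,6,7]=2
  size 6 → [1,2,4,5,6,7]=4  [1,3,4,5,6,7]=4  [2,3,4,5,6,7]=4
  first=0(t) contributes 12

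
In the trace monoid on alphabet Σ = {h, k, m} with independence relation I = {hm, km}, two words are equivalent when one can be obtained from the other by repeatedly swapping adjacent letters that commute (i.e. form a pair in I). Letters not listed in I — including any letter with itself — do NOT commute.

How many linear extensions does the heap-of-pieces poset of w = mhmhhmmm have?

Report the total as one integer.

0(m) covers ∅
1(h) covers ∅
2(m) covers 0:m
3(h) covers 1:h
4(h) covers 3:h
5(m) covers 2:m
6(m) covers 5:m
7(m) covers 6:m
floor of heap: 0:m, 1:h
completions by unplaced set U, small U first (add the entries for U minus each lowest piece of U):
  |U|=1: {4}:1  {7}:1
  |U|=2: {3,4}:1  {4,7}:2  {6,7}:1
  |U|=3: {1,3,4}:1  {3,4,7}:3  {4,6,7}:3  {5,6,7}:1
  |U|=4: {1,3,4,7}:4  {2,5,6,7}:1  {3,4,6,7}:6  {4,5,6,7}:4
  |U|=5: {0,2,5,6,7}:1  {1,3,4,6,7}:10  {2,4,5,6,7}:5  {3,4,5,6,7}:10
  |U|=6: {0,2,4,5,6,7}:6  {1,3,4,5,6,7}:20  {2,3,4,5,6,7}:15
  start at 0(m): 35
  start at 1(h): 21
sum over floor = 56

56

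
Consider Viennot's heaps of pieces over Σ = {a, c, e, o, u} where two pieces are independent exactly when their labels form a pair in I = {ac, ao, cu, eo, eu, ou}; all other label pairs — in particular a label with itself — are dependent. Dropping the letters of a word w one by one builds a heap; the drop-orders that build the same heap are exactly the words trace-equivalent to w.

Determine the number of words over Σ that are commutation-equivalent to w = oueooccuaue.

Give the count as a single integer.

0(o) covers ∅
1(u) covers ∅
2(e) covers ∅
3(o) covers 0:o
4(o) covers 3:o
5(c) covers 2:e, 4:o
6(c) covers 5:c
7(u) covers 1:u
8(a) covers 2:e, 7:u
9(u) covers 8:a
10(e) covers 6:c, 8:a
floor of heap: 0:o, 1:u, 2:e
completions by unplaced set U, small U first (add the entries for U minus each lowest piece of U):
  |U|=1: {9}:1  {10}:1
  |U|=2: {6,10}:1  {9,10}:2
  |U|=3: {5,6,10}:1  {6,9,10}:3  {8,9,10}:2
  |U|=4: {4,5,6,10}:1  {5,6,9,10}:4  {6,8,9,10}:5  {7,8,9,10}:2
  |U|=5: {1,7,8,9,10}:2  {3,4,5,6,10}:1  {4,5,6,9,10}:5  {5,6,8,9,10}:9  {6,7,8,9,10}:7
  |U|=6: {0,3,4,5,6,10}:1  {1,6,7,8,9,10}:9  {2,5,6,8,9,10}:9  {3,4,5,6,9,10}:6  {4,5,6,8,9,10}:14  {5,6,7,8,9,10}:16
  |U|=7: {0,3,4,5,6,9,10}:7  {1,5,6,7,8,9,10}:25  {2,4,5,6,8,9,10}:23  {2,5,6,7,8,9,10}:25  {3,4,5,6,8,9,10}:20  {4,5,6,7,8,9,10}:30
  |U|=8: {0,3,4,5,6,8,9,10}:27  {1,2,5,6,7,8,9,10}:50  {1,4,5,6,7,8,9,10}:55  {2,3,4,5,6,8,9,10}:43  {2,4,5,6,7,8,9,10}:78  {3,4,5,6,7,8,9,10}:50
  |U|=9: {0,2,3,4,5,6,8,9,10}:70  {0,3,4,5,6,7,8,9,10}:77  {1,2,4,5,6,7,8,9,10}:183  {1,3,4,5,6,7,8,9,10}:105  {2,3,4,5,6,7,8,9,10}:171
  start at 0(o): 459
  start at 1(u): 318
  start at 2(e): 182
sum over floor = 959

959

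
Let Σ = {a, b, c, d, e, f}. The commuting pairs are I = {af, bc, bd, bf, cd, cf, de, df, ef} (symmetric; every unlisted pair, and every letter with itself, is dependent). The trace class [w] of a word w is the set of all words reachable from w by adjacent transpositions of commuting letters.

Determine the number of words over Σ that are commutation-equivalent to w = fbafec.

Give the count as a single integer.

15

0(f) covers ∅
1(b) covers ∅
2(a) covers 1:b
3(f) covers 0:f
4(e) covers 2:a
5(c) covers 4:e
floor of heap: 0:f, 1:b
completions by unplaced set U, small U first (add the entries for U minus each lowest piece of U):
  |U|=1: {3}:1  {5}:1
  |U|=2: {0,3}:1  {3,5}:2  {4,5}:1
  |U|=3: {0,3,5}:3  {2,4,5}:1  {3,4,5}:3
  |U|=4: {0,3,4,5}:6  {1,2,4,5}:1  {2,3,4,5}:4
  start at 0(f): 5
  start at 1(b): 10
sum over floor = 15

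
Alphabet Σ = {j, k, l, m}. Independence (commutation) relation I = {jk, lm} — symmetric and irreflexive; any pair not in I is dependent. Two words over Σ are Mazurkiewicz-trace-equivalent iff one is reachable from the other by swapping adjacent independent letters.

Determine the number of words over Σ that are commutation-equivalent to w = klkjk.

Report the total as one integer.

3

#0=k has no predecessor
#1=l depends on [0:k]
#2=k depends on [1:l]
#3=j depends on [1:l]
#4=k depends on [2:k]
sources: [0:k]
N(rest) = Σ N(rest − s) over sources s of rest; N(one piece) = 1:
  size 1 → [3]=1  [4]=1
  size 2 → [2,4]=1  [3,4]=2
  size 3 → [2,3,4]=3
  first=0(k) contributes 3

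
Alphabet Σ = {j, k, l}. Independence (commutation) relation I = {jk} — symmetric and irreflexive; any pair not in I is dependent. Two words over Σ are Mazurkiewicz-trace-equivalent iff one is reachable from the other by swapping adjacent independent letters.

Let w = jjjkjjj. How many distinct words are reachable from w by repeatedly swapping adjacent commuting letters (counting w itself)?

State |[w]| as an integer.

drop 0:j onto floor
drop 1:j onto {0:j}
drop 2:j onto {1:j}
drop 3:k onto floor
drop 4:j onto {2:j}
drop 5:j onto {4:j}
drop 6:j onto {5:j}
ground layer = {0:j, 3:k}
drop-orders for the pieces not yet dropped (sum over which currently-grounded one goes next):
  1 to go: {3} 1  {6} 1
  2 to go: {3,6} 2  {5,6} 1
  3 to go: {3,5,6} 3  {4,5,6} 1
  4 to go: {2,4,5,6} 1  {3,4,5,6} 4
  5 to go: {1,2,4,5,6} 1  {2,3,4,5,6} 5
  if 0:j drops first: 6 orders
  if 3:k drops first: 1 orders
heap linearizations: 7

7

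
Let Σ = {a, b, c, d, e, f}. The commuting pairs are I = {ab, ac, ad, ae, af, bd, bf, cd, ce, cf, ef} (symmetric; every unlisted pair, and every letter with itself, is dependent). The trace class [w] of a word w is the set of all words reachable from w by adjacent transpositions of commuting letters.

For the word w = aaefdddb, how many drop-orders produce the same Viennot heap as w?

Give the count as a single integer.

drop 0:a onto floor
drop 1:a onto {0:a}
drop 2:e onto floor
drop 3:f onto floor
drop 4:d onto {2:e, 3:f}
drop 5:d onto {4:d}
drop 6:d onto {5:d}
drop 7:b onto {2:e}
ground layer = {0:a, 2:e, 3:f}
drop-orders for the pieces not yet dropped (sum over which currently-grounded one goes next):
  1 to go: {1} 1  {6} 1  {7} 1
  2 to go: {0,1} 1  {1,6} 2  {1,7} 2  {5,6} 1  {6,7} 2
  3 to go: {0,1,6} 3  {0,1,7} 3  {1,5,6} 3  {1,6,7} 6  {4,5,6} 1  {5,6,7} 3
  4 to go: {0,1,5,6} 6  {0,1,6,7} 12  {1,4,5,6} 4  {1,5,6,7} 12  {3,4,5,6} 1  {4,5,6,7} 4
  5 to go: {0,1,4,5,6} 10  {0,1,5,6,7} 30  {1,3,4,5,6} 5  {1,4,5,6,7} 20  {2,4,5,6,7} 4  {3,4,5,6,7} 5
  6 to go: {0,1,3,4,5,6} 15  {0,1,4,5,6,7} 60  {1,2,4,5,6,7} 24  {1,3,4,5,6,7} 30  {2,3,4,5,6,7} 9
  if 0:a drops first: 63 orders
  if 2:e drops first: 105 orders
  if 3:f drops first: 84 orders
heap linearizations: 252

252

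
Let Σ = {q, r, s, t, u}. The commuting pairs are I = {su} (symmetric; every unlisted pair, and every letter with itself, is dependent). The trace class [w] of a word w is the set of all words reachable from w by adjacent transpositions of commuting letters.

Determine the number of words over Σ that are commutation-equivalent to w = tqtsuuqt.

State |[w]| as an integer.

#0=t has no predecessor
#1=q depends on [0:t]
#2=t depends on [1:q]
#3=s depends on [2:t]
#4=u depends on [2:t]
#5=u depends on [4:u]
#6=q depends on [3:s, 5:u]
#7=t depends on [6:q]
sources: [0:t]
N(rest) = Σ N(rest − s) over sources s of rest; N(one piece) = 1:
  size 1 → [7]=1
  size 2 → [6,7]=1
  size 3 → [3,6,7]=1  [5,6,7]=1
  size 4 → [3,5,6,7]=2  [4,5,6,7]=1
  size 5 → [3,4,5,6,7]=3
  size 6 → [2,3,4,5,6,7]=3
  first=0(t) contributes 3

3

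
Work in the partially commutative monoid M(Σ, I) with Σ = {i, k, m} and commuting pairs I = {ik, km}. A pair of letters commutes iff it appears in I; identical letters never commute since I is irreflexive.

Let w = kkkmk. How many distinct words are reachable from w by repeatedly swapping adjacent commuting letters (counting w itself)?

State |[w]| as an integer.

0(k) covers ∅
1(k) covers 0:k
2(k) covers 1:k
3(m) covers ∅
4(k) covers 2:k
floor of heap: 0:k, 3:m
completions by unplaced set U, small U first (add the entries for U minus each lowest piece of U):
  |U|=1: {3}:1  {4}:1
  |U|=2: {2,4}:1  {3,4}:2
  |U|=3: {1,2,4}:1  {2,3,4}:3
  start at 0(k): 4
  start at 3(m): 1
sum over floor = 5

5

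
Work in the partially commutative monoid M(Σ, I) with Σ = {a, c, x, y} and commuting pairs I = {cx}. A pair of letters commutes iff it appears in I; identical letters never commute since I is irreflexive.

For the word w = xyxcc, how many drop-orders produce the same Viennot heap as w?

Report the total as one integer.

#0=x has no predecessor
#1=y depends on [0:x]
#2=x depends on [1:y]
#3=c depends on [1:y]
#4=c depends on [3:c]
sources: [0:x]
N(rest) = Σ N(rest − s) over sources s of rest; N(one piece) = 1:
  size 1 → [2]=1  [4]=1
  size 2 → [2,4]=2  [3,4]=1
  size 3 → [2,3,4]=3
  first=0(x) contributes 3

3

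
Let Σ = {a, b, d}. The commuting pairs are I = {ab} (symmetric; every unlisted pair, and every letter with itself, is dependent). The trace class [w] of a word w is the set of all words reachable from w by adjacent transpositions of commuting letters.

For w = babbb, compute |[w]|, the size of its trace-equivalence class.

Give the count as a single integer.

#0=b has no predecessor
#1=a has no predecessor
#2=b depends on [0:b]
#3=b depends on [2:b]
#4=b depends on [3:b]
sources: [0:b, 1:a]
N(rest) = Σ N(rest − s) over sources s of rest; N(one piece) = 1:
  size 1 → [1]=1  [4]=1
  size 2 → [1,4]=2  [3,4]=1
  size 3 → [1,3,4]=3  [2,3,4]=1
  first=0(b) contributes 4
  first=1(a) contributes 1
|[w]| = 5

5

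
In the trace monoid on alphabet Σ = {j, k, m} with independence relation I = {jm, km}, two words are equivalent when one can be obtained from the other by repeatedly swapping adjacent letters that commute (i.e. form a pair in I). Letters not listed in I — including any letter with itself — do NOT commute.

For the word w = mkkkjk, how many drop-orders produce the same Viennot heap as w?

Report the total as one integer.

0(m) covers ∅
1(k) covers ∅
2(k) covers 1:k
3(k) covers 2:k
4(j) covers 3:k
5(k) covers 4:j
floor of heap: 0:m, 1:k
completions by unplaced set U, small U first (add the entries for U minus each lowest piece of U):
  |U|=1: {0}:1  {5}:1
  |U|=2: {0,5}:2  {4,5}:1
  |U|=3: {0,4,5}:3  {3,4,5}:1
  |U|=4: {0,3,4,5}:4  {2,3,4,5}:1
  start at 0(m): 1
  start at 1(k): 5
sum over floor = 6

6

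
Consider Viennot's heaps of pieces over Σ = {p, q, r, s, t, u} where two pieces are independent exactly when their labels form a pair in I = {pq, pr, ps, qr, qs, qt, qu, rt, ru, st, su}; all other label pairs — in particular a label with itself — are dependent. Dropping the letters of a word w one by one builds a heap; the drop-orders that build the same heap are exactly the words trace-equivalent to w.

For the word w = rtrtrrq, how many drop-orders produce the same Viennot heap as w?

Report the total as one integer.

105

#0=r has no predecessor
#1=t has no predecessor
#2=r depends on [0:r]
#3=t depends on [1:t]
#4=r depends on [2:r]
#5=r depends on [4:r]
#6=q has no predecessor
sources: [0:r, 1:t, 6:q]
N(rest) = Σ N(rest − s) over sources s of rest; N(one piece) = 1:
  size 1 → [3]=1  [5]=1  [6]=1
  size 2 → [1,3]=1  [3,5]=2  [3,6]=2  [4,5]=1  [5,6]=2
  size 3 → [1,3,5]=3  [1,3,6]=3  [2,4,5]=1  [3,4,5]=3  [3,5,6]=6  [4,5,6]=3
  size 4 → [0,2,4,5]=1  [1,3,4,5]=6  [1,3,5,6]=12  [2,3,4,5]=4  [2,4,5,6]=4  [3,4,5,6]=12
  size 5 → [0,2,3,4,5]=5  [0,2,4,5,6]=5  [1,2,3,4,5]=10  [1,3,4,5,6]=30  [2,3,4,5,6]=20
  first=0(r) contributes 60
  first=1(t) contributes 30
  first=6(q) contributes 15
|[w]| = 105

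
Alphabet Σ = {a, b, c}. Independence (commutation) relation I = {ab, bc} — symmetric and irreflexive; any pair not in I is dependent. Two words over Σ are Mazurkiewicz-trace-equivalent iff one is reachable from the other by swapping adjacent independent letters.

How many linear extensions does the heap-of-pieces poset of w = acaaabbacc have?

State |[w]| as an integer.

#0=a has no predecessor
#1=c depends on [0:a]
#2=a depends on [1:c]
#3=a depends on [2:a]
#4=a depends on [3:a]
#5=b has no predecessor
#6=b depends on [5:b]
#7=a depends on [4:a]
#8=c depends on [7:a]
#9=c depends on [8:c]
sources: [0:a, 5:b]
N(rest) = Σ N(rest − s) over sources s of rest; N(one piece) = 1:
  size 1 → [6]=1  [9]=1
  size 2 → [5,6]=1  [6,9]=2  [8,9]=1
  size 3 → [5,6,9]=3  [6,8,9]=3  [7,8,9]=1
  size 4 → [4,7,8,9]=1  [5,6,8,9]=6  [6,7,8,9]=4
  size 5 → [3,4,7,8,9]=1  [4,6,7,8,9]=5  [5,6,7,8,9]=10
  size 6 → [2,3,4,7,8,9]=1  [3,4,6,7,8,9]=6  [4,5,6,7,8,9]=15
  size 7 → [1,2,3,4,7,8,9]=1  [2,3,4,6,7,8,9]=7  [3,4,5,6,7,8,9]=21
  size 8 → [0,1,2,3,4,7,8,9]=1  [1,2,3,4,6,7,8,9]=8  [2,3,4,5,6,7,8,9]=28
  first=0(a) contributes 36
  first=5(b) contributes 9
|[w]| = 45

45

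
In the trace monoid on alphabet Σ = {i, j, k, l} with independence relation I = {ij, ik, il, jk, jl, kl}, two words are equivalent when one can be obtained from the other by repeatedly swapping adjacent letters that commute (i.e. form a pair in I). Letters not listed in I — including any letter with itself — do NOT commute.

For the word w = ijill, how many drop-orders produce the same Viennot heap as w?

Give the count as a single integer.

piece 0:i — minimal
piece 1:j — minimal
piece 2:i rests on {0:i}
piece 3:l — minimal
piece 4:l rests on {3:l}
minimal pieces: {0:i, 1:j, 3:l}
ways to finish when only these pieces remain (= sum over removing one remaining piece with nothing left below it):
  1 left: {1}→1  {2}→1  {4}→1
  2 left: {0,2}→1  {1,2}→2  {1,4}→2  {2,4}→2  {3,4}→1
  3 left: {0,1,2}→3  {0,2,4}→3  {1,2,4}→6  {1,3,4}→3  {2,3,4}→3
  placing 0:i first → 12 extensions
  placing 1:j first → 6 extensions
  placing 3:l first → 12 extensions
total linear extensions = 30

30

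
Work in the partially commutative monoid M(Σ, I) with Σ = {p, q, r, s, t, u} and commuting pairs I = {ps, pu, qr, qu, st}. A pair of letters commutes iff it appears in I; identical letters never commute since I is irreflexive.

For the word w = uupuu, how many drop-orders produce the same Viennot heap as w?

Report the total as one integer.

5

piece 0:u — minimal
piece 1:u rests on {0:u}
piece 2:p — minimal
piece 3:u rests on {1:u}
piece 4:u rests on {3:u}
minimal pieces: {0:u, 2:p}
ways to finish when only these pieces remain (= sum over removing one remaining piece with nothing left below it):
  1 left: {2}→1  {4}→1
  2 left: {2,4}→2  {3,4}→1
  3 left: {1,3,4}→1  {2,3,4}→3
  placing 0:u first → 4 extensions
  placing 2:p first → 1 extensions
total linear extensions = 5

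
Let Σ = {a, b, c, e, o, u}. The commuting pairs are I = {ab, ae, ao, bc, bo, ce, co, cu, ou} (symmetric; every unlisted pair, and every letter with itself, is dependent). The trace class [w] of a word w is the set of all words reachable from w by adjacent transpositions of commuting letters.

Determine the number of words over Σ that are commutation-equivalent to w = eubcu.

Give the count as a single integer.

#0=e has no predecessor
#1=u depends on [0:e]
#2=b depends on [1:u]
#3=c has no predecessor
#4=u depends on [2:b]
sources: [0:e, 3:c]
N(rest) = Σ N(rest − s) over sources s of rest; N(one piece) = 1:
  size 1 → [3]=1  [4]=1
  size 2 → [2,4]=1  [3,4]=2
  size 3 → [1,2,4]=1  [2,3,4]=3
  first=0(e) contributes 4
  first=3(c) contributes 1
|[w]| = 5

5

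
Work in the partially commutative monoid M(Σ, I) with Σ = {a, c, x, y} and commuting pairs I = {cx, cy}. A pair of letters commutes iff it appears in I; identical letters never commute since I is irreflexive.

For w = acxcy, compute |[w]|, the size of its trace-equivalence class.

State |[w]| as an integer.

6

0(a) covers ∅
1(c) covers 0:a
2(x) covers 0:a
3(c) covers 1:c
4(y) covers 2:x
floor of heap: 0:a
completions by unplaced set U, small U first (add the entries for U minus each lowest piece of U):
  |U|=1: {3}:1  {4}:1
  |U|=2: {1,3}:1  {2,4}:1  {3,4}:2
  |U|=3: {1,3,4}:3  {2,3,4}:3
  start at 0(a): 6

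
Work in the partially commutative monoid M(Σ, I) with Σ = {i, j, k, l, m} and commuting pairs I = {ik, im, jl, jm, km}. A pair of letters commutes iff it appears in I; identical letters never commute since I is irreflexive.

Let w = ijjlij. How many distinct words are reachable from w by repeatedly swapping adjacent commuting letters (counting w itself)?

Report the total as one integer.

#0=i has no predecessor
#1=j depends on [0:i]
#2=j depends on [1:j]
#3=l depends on [0:i]
#4=i depends on [2:j, 3:l]
#5=j depends on [4:i]
sources: [0:i]
N(rest) = Σ N(rest − s) over sources s of rest; N(one piece) = 1:
  size 1 → [5]=1
  size 2 → [4,5]=1
  size 3 → [2,4,5]=1  [3,4,5]=1
  size 4 → [1,2,4,5]=1  [2,3,4,5]=2
  first=0(i) contributes 3

3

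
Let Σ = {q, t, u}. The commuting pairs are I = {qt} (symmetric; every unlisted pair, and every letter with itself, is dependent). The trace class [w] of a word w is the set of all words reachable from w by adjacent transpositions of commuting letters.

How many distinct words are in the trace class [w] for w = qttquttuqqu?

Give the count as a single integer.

6

piece 0:q — minimal
piece 1:t — minimal
piece 2:t rests on {1:t}
piece 3:q rests on {0:q}
piece 4:u rests on {2:t, 3:q}
piece 5:t rests on {4:u}
piece 6:t rests on {5:t}
piece 7:u rests on {6:t}
piece 8:q rests on {7:u}
piece 9:q rests on {8:q}
piece 10:u rests on {9:q}
minimal pieces: {0:q, 1:t}
ways to finish when only these pieces remain (= sum over removing one remaining piece with nothing left below it):
  1 left: {10}→1
  2 left: {9,10}→1
  3 left: {8,9,10}→1
  4 left: {7,8,9,10}→1
  5 left: {6,7,8,9,10}→1
  6 left: {5,6,7,8,9,10}→1
  7 left: {4,5,6,7,8,9,10}→1
  8 left: {2,4,5,6,7,8,9,10}→1  {3,4,5,6,7,8,9,10}→1
  9 left: {0,3,4,5,6,7,8,9,10}→1  {1,2,4,5,6,7,8,9,10}→1  {2,3,4,5,6,7,8,9,10}→2
  placing 0:q first → 3 extensions
  placing 1:t first → 3 extensions
total linear extensions = 6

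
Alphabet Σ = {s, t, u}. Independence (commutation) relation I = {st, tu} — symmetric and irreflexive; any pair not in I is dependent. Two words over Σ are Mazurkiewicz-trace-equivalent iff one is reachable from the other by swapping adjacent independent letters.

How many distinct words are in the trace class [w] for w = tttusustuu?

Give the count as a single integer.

0(t) covers ∅
1(t) covers 0:t
2(t) covers 1:t
3(u) covers ∅
4(s) covers 3:u
5(u) covers 4:s
6(s) covers 5:u
7(t) covers 2:t
8(u) covers 6:s
9(u) covers 8:u
floor of heap: 0:t, 3:u
completions by unplaced set U, small U first (add the entries for U minus each lowest piece of U):
  |U|=1: {7}:1  {9}:1
  |U|=2: {2,7}:1  {7,9}:2  {8,9}:1
  |U|=3: {1,2,7}:1  {2,7,9}:3  {6,8,9}:1  {7,8,9}:3
  |U|=4: {0,1,2,7}:1  {1,2,7,9}:4  {2,7,8,9}:6  {5,6,8,9}:1  {6,7,8,9}:4
  |U|=5: {0,1,2,7,9}:5  {1,2,7,8,9}:10  {2,6,7,8,9}:10  {4,5,6,8,9}:1  {5,6,7,8,9}:5
  |U|=6: {0,1,2,7,8,9}:15  {1,2,6,7,8,9}:20  {2,5,6,7,8,9}:15  {3,4,5,6,8,9}:1  {4,5,6,7,8,9}:6
  |U|=7: {0,1,2,6,7,8,9}:35  {1,2,5,6,7,8,9}:35  {2,4,5,6,7,8,9}:21  {3,4,5,6,7,8,9}:7
  |U|=8: {0,1,2,5,6,7,8,9}:70  {1,2,4,5,6,7,8,9}:56  {2,3,4,5,6,7,8,9}:28
  start at 0(t): 84
  start at 3(u): 126
sum over floor = 210

210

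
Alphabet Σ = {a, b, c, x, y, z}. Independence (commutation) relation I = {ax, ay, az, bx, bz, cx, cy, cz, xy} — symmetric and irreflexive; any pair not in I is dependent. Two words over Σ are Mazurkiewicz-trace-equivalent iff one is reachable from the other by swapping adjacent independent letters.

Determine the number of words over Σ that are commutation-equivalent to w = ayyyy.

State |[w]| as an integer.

piece 0:a — minimal
piece 1:y — minimal
piece 2:y rests on {1:y}
piece 3:y rests on {2:y}
piece 4:y rests on {3:y}
minimal pieces: {0:a, 1:y}
ways to finish when only these pieces remain (= sum over removing one remaining piece with nothing left below it):
  1 left: {0}→1  {4}→1
  2 left: {0,4}→2  {3,4}→1
  3 left: {0,3,4}→3  {2,3,4}→1
  placing 0:a first → 1 extensions
  placing 1:y first → 4 extensions
total linear extensions = 5

5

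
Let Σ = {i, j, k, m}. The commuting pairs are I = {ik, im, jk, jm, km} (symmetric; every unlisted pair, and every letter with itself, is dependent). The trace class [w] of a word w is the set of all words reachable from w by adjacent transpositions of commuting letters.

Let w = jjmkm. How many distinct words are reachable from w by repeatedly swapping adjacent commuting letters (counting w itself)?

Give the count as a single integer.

30

0(j) covers ∅
1(j) covers 0:j
2(m) covers ∅
3(k) covers ∅
4(m) covers 2:m
floor of heap: 0:j, 2:m, 3:k
completions by unplaced set U, small U first (add the entries for U minus each lowest piece of U):
  |U|=1: {1}:1  {3}:1  {4}:1
  |U|=2: {0,1}:1  {1,3}:2  {1,4}:2  {2,4}:1  {3,4}:2
  |U|=3: {0,1,3}:3  {0,1,4}:3  {1,2,4}:3  {1,3,4}:6  {2,3,4}:3
  start at 0(j): 12
  start at 2(m): 12
  start at 3(k): 6
sum over floor = 30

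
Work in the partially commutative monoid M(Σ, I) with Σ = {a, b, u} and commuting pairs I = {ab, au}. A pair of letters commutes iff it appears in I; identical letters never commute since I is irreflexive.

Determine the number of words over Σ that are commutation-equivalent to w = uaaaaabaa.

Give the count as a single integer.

36

#0=u has no predecessor
#1=a has no predecessor
#2=a depends on [1:a]
#3=a depends on [2:a]
#4=a depends on [3:a]
#5=a depends on [4:a]
#6=b depends on [0:u]
#7=a depends on [5:a]
#8=a depends on [7:a]
sources: [0:u, 1:a]
N(rest) = Σ N(rest − s) over sources s of rest; N(one piece) = 1:
  size 1 → [6]=1  [8]=1
  size 2 → [0,6]=1  [6,8]=2  [7,8]=1
  size 3 → [0,6,8]=3  [5,7,8]=1  [6,7,8]=3
  size 4 → [0,6,7,8]=6  [4,5,7,8]=1  [5,6,7,8]=4
  size 5 → [0,5,6,7,8]=10  [3,4,5,7,8]=1  [4,5,6,7,8]=5
  size 6 → [0,4,5,6,7,8]=15  [2,3,4,5,7,8]=1  [3,4,5,6,7,8]=6
  size 7 → [0,3,4,5,6,7,8]=21  [1,2,3,4,5,7,8]=1  [2,3,4,5,6,7,8]=7
  first=0(u) contributes 8
  first=1(a) contributes 28
|[w]| = 36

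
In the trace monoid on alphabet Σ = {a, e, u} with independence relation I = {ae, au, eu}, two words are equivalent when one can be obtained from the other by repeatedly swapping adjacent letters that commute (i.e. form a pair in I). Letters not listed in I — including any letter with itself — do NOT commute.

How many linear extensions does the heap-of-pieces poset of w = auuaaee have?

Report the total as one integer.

210

#0=a has no predecessor
#1=u has no predecessor
#2=u depends on [1:u]
#3=a depends on [0:a]
#4=a depends on [3:a]
#5=e has no predecessor
#6=e depends on [5:e]
sources: [0:a, 1:u, 5:e]
N(rest) = Σ N(rest − s) over sources s of rest; N(one piece) = 1:
  size 1 → [2]=1  [4]=1  [6]=1
  size 2 → [1,2]=1  [2,4]=2  [2,6]=2  [3,4]=1  [4,6]=2  [5,6]=1
  size 3 → [0,3,4]=1  [1,2,4]=3  [1,2,6]=3  [2,3,4]=3  [2,4,6]=6  [2,5,6]=3  [3,4,6]=3  [4,5,6]=3
  size 4 → [0,2,3,4]=4  [0,3,4,6]=4  [1,2,3,4]=6  [1,2,4,6]=12  [1,2,5,6]=6  [2,3,4,6]=12  [2,4,5,6]=12  [3,4,5,6]=6
  size 5 → [0,1,2,3,4]=10  [0,2,3,4,6]=20  [0,3,4,5,6]=10  [1,2,3,4,6]=30  [1,2,4,5,6]=30  [2,3,4,5,6]=30
  first=0(a) contributes 90
  first=1(u) contributes 60
  first=5(e) contributes 60
|[w]| = 210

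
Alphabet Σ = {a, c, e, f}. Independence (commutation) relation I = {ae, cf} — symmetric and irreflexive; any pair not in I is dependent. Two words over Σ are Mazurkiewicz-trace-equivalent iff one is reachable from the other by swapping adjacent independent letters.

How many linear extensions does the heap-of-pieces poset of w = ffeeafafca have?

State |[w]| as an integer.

6

#0=f has no predecessor
#1=f depends on [0:f]
#2=e depends on [1:f]
#3=e depends on [2:e]
#4=a depends on [1:f]
#5=f depends on [3:e, 4:a]
#6=a depends on [5:f]
#7=f depends on [6:a]
#8=c depends on [6:a]
#9=a depends on [7:f, 8:c]
sources: [0:f]
N(rest) = Σ N(rest − s) over sources s of rest; N(one piece) = 1:
  size 1 → [9]=1
  size 2 → [7,9]=1  [8,9]=1
  size 3 → [7,8,9]=2
  size 4 → [6,7,8,9]=2
  size 5 → [5,6,7,8,9]=2
  size 6 → [3,5,6,7,8,9]=2  [4,5,6,7,8,9]=2
  size 7 → [2,3,5,6,7,8,9]=2  [3,4,5,6,7,8,9]=4
  size 8 → [2,3,4,5,6,7,8,9]=6
  first=0(f) contributes 6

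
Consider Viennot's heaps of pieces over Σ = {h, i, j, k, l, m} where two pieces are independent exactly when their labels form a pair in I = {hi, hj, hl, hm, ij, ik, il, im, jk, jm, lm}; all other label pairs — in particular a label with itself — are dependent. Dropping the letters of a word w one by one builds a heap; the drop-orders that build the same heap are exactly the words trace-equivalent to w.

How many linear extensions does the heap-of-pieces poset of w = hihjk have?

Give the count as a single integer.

20

piece 0:h — minimal
piece 1:i — minimal
piece 2:h rests on {0:h}
piece 3:j — minimal
piece 4:k rests on {2:h}
minimal pieces: {0:h, 1:i, 3:j}
ways to finish when only these pieces remain (= sum over removing one remaining piece with nothing left below it):
  1 left: {1}→1  {3}→1  {4}→1
  2 left: {1,3}→2  {1,4}→2  {2,4}→1  {3,4}→2
  3 left: {0,2,4}→1  {1,2,4}→3  {1,3,4}→6  {2,3,4}→3
  placing 0:h first → 12 extensions
  placing 1:i first → 4 extensions
  placing 3:j first → 4 extensions
total linear extensions = 20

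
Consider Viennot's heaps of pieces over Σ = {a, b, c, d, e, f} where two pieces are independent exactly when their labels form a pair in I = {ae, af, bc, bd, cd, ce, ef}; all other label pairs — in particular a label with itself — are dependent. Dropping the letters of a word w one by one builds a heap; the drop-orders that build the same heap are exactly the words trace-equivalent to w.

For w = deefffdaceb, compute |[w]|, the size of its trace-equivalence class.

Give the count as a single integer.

50

#0=d has no predecessor
#1=e depends on [0:d]
#2=e depends on [1:e]
#3=f depends on [0:d]
#4=f depends on [3:f]
#5=f depends on [4:f]
#6=d depends on [2:e, 5:f]
#7=a depends on [6:d]
#8=c depends on [7:a]
#9=e depends on [6:d]
#10=b depends on [7:a, 9:e]
sources: [0:d]
N(rest) = Σ N(rest − s) over sources s of rest; N(one piece) = 1:
  size 1 → [8]=1  [10]=1
  size 2 → [8,10]=2  [9,10]=1
  size 3 → [7,8,10]=2  [8,9,10]=3
  size 4 → [7,8,9,10]=5
  size 5 → [6,7,8,9,10]=5
  size 6 → [2,6,7,8,9,10]=5  [5,6,7,8,9,10]=5
  size 7 → [1,2,6,7,8,9,10]=5  [2,5,6,7,8,9,10]=10  [4,5,6,7,8,9,10]=5
  size 8 → [1,2,5,6,7,8,9,10]=15  [2,4,5,6,7,8,9,10]=15  [3,4,5,6,7,8,9,10]=5
  size 9 → [1,2,4,5,6,7,8,9,10]=30  [2,3,4,5,6,7,8,9,10]=20
  first=0(d) contributes 50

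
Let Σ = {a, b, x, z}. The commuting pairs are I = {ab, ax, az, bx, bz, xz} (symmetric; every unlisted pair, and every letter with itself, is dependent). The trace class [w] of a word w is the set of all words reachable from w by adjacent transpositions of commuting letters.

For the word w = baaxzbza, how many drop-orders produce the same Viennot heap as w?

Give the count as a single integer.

1680

drop 0:b onto floor
drop 1:a onto floor
drop 2:a onto {1:a}
drop 3:x onto floor
drop 4:z onto floor
drop 5:b onto {0:b}
drop 6:z onto {4:z}
drop 7:a onto {2:a}
ground layer = {0:b, 1:a, 3:x, 4:z}
drop-orders for the pieces not yet dropped (sum over which currently-grounded one goes next):
  1 to go: {3} 1  {5} 1  {6} 1  {7} 1
  2 to go: {0,5} 1  {2,7} 1  {3,5} 2  {3,6} 2  {3,7} 2  {4,6} 1  {5,6} 2  {5,7} 2  {6,7} 2
  3 to go: {0,3,5} 3  {0,5,6} 3  {0,5,7} 3  {1,2,7} 1  {2,3,7} 3  {2,5,7} 3  {2,6,7} 3  {3,4,6} 3  {3,5,6} 6  {3,5,7} 6  {3,6,7} 6  {4,5,6} 3  {4,6,7} 3  {5,6,7} 6
  4 to go: {0,2,5,7} 6  {0,3,5,6} 12  {0,3,5,7} 12  {0,4,5,6} 6  {0,5,6,7} 12  {1,2,3,7} 4  {1,2,5,7} 4  {1,2,6,7} 4  {2,3,5,7} 12  {2,3,6,7} 12  {2,4,6,7} 6  {2,5,6,7} 12  {3,4,5,6} 12  {3,4,6,7} 12  {3,5,6,7} 24  {4,5,6,7} 12
  5 to go: {0,1,2,5,7} 10  {0,2,3,5,7} 30  {0,2,5,6,7} 30  {0,3,4,5,6} 30  {0,3,5,6,7} 60  {0,4,5,6,7} 30  {1,2,3,5,7} 20  {1,2,3,6,7} 20  {1,2,4,6,7} 10  {1,2,5,6,7} 20  {2,3,4,6,7} 30  {2,3,5,6,7} 60  {2,4,5,6,7} 30  {3,4,5,6,7} 60
  6 to go: {0,1,2,3,5,7} 60  {0,1,2,5,6,7} 60  {0,2,3,5,6,7} 180  {0,2,4,5,6,7} 90  {0,3,4,5,6,7} 180  {1,2,3,4,6,7} 60  {1,2,3,5,6,7} 120  {1,2,4,5,6,7} 60  {2,3,4,5,6,7} 180
  if 0:b drops first: 420 orders
  if 1:a drops first: 630 orders
  if 3:x drops first: 210 orders
  if 4:z drops first: 420 orders
heap linearizations: 1680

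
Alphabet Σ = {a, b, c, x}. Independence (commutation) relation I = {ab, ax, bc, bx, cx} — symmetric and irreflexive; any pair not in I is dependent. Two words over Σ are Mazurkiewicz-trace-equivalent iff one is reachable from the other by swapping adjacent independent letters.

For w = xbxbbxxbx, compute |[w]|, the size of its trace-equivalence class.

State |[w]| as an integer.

126

0(x) covers ∅
1(b) covers ∅
2(x) covers 0:x
3(b) covers 1:b
4(b) covers 3:b
5(x) covers 2:x
6(x) covers 5:x
7(b) covers 4:b
8(x) covers 6:x
floor of heap: 0:x, 1:b
completions by unplaced set U, small U first (add the entries for U minus each lowest piece of U):
  |U|=1: {7}:1  {8}:1
  |U|=2: {4,7}:1  {6,8}:1  {7,8}:2
  |U|=3: {3,4,7}:1  {4,7,8}:3  {5,6,8}:1  {6,7,8}:3
  |U|=4: {1,3,4,7}:1  {2,5,6,8}:1  {3,4,7,8}:4  {4,6,7,8}:6  {5,6,7,8}:4
  |U|=5: {0,2,5,6,8}:1  {1,3,4,7,8}:5  {2,5,6,7,8}:5  {3,4,6,7,8}:10  {4,5,6,7,8}:10
  |U|=6: {0,2,5,6,7,8}:6  {1,3,4,6,7,8}:15  {2,4,5,6,7,8}:15  {3,4,5,6,7,8}:20
  |U|=7: {0,2,4,5,6,7,8}:21  {1,3,4,5,6,7,8}:35  {2,3,4,5,6,7,8}:35
  start at 0(x): 70
  start at 1(b): 56
sum over floor = 126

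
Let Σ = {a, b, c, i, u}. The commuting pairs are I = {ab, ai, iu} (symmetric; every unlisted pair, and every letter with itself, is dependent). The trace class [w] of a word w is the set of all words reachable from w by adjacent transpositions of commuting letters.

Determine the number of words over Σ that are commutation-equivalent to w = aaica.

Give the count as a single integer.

0(a) covers ∅
1(a) covers 0:a
2(i) covers ∅
3(c) covers 1:a, 2:i
4(a) covers 3:c
floor of heap: 0:a, 2:i
completions by unplaced set U, small U first (add the entries for U minus each lowest piece of U):
  |U|=1: {4}:1
  |U|=2: {3,4}:1
  |U|=3: {1,3,4}:1  {2,3,4}:1
  start at 0(a): 2
  start at 2(i): 1
sum over floor = 3

3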